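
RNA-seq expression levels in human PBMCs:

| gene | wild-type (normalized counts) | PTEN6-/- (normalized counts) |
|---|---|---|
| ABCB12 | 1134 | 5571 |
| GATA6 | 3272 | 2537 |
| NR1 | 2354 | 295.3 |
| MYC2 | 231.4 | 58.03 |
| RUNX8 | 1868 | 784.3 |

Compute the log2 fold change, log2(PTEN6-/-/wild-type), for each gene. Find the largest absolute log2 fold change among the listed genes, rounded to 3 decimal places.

log2(5571/1134) = 2.297  (ABCB12)
log2(2537/3272) = -0.367  (GATA6)
log2(295.3/2354) = -2.995  (NR1)
log2(58.03/231.4) = -1.996  (MYC2)
log2(784.3/1868) = -1.252  (RUNX8)
The largest magnitude belongs to NR1.

2.995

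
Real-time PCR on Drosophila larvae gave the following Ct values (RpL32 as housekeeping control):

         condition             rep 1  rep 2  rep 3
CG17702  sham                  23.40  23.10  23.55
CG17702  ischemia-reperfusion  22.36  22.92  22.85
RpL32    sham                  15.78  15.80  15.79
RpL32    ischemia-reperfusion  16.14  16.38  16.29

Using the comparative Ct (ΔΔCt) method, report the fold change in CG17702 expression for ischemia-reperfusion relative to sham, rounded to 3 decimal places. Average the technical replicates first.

Mean Ct: CG17702 sham 23.350; CG17702 ischemia-reperfusion 22.710; RpL32 sham 15.790; RpL32 ischemia-reperfusion 16.270
ΔCt(sham) = 23.350 − 15.790 = 7.560
ΔCt(ischemia-reperfusion) = 22.710 − 16.270 = 6.440
ΔΔCt = 6.440 − 7.560 = -1.120
Fold change = 2^(−(-1.120)) = 2^1.120 = 2.1735

2.173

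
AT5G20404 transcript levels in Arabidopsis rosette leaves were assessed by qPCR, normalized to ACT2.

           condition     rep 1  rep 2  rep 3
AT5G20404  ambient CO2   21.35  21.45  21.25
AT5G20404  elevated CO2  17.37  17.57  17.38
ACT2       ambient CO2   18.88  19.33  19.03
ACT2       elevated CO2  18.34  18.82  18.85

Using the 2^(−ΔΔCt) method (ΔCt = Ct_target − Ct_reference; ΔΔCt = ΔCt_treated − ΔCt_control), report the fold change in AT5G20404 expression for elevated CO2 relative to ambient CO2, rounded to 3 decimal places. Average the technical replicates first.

Mean Ct: AT5G20404 ambient CO2 21.350; AT5G20404 elevated CO2 17.440; ACT2 ambient CO2 19.080; ACT2 elevated CO2 18.670
ΔCt(ambient CO2) = 21.350 − 19.080 = 2.270
ΔCt(elevated CO2) = 17.440 − 18.670 = -1.230
ΔΔCt = -1.230 − 2.270 = -3.500
Fold change = 2^(−(-3.500)) = 2^3.500 = 11.3137

11.314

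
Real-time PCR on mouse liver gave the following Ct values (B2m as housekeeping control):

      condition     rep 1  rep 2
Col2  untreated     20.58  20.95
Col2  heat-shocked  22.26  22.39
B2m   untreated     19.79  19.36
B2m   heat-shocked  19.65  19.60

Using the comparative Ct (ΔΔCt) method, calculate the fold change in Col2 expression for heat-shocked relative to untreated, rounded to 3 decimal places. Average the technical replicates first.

Mean Ct: Col2 untreated 20.765; Col2 heat-shocked 22.325; B2m untreated 19.575; B2m heat-shocked 19.625
ΔCt(untreated) = 20.765 − 19.575 = 1.190
ΔCt(heat-shocked) = 22.325 − 19.625 = 2.700
ΔΔCt = 2.700 − 1.190 = 1.510
Fold change = 2^(−1.510) = 0.3511

0.351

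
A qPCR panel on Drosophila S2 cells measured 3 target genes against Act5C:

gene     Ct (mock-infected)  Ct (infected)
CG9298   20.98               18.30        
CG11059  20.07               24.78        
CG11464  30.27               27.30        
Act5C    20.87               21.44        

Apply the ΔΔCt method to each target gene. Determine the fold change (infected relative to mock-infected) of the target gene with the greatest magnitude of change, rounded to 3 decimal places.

CG9298: ΔΔCt = (18.30−21.44) − (20.98−20.87) = -3.14 − 0.11 = -3.25; fold change = 2^3.25 = 9.514
CG11059: ΔΔCt = (24.78−21.44) − (20.07−20.87) = 3.34 − (-0.80) = 4.14; fold change = 2^-4.14 = 0.057
CG11464: ΔΔCt = (27.30−21.44) − (30.27−20.87) = 5.86 − 9.40 = -3.54; fold change = 2^3.54 = 11.632
CG11059 has the largest |ΔΔCt| = 4.14.

0.057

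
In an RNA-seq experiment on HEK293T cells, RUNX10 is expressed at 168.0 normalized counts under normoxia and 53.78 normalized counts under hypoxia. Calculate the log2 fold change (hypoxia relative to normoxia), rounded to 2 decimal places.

Fold change = 53.78 / 168.0 = 0.3201
log2(0.3201) = -1.643

-1.64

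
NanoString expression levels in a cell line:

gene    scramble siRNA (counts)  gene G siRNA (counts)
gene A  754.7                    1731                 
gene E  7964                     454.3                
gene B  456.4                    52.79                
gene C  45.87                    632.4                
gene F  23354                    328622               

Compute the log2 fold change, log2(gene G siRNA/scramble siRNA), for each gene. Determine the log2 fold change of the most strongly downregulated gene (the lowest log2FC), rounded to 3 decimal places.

-4.132

log2(1731/754.7) = 1.198  (gene A)
log2(454.3/7964) = -4.132  (gene E)
log2(52.79/456.4) = -3.112  (gene B)
log2(632.4/45.87) = 3.785  (gene C)
log2(328622/23354) = 3.815  (gene F)
gene E is most strongly downregulated.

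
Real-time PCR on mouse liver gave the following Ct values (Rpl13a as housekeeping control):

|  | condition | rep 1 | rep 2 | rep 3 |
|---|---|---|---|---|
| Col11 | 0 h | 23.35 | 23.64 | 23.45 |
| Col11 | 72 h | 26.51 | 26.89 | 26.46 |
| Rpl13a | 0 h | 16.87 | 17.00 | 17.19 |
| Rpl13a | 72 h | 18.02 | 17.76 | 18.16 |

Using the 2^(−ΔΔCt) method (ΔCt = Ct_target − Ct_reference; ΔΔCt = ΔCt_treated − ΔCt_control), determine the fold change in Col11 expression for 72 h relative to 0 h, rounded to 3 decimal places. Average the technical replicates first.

Mean Ct: Col11 0 h 23.480; Col11 72 h 26.620; Rpl13a 0 h 17.020; Rpl13a 72 h 17.980
ΔCt(0 h) = 23.480 − 17.020 = 6.460
ΔCt(72 h) = 26.620 − 17.980 = 8.640
ΔΔCt = 8.640 − 6.460 = 2.180
Fold change = 2^(−2.180) = 0.2207

0.221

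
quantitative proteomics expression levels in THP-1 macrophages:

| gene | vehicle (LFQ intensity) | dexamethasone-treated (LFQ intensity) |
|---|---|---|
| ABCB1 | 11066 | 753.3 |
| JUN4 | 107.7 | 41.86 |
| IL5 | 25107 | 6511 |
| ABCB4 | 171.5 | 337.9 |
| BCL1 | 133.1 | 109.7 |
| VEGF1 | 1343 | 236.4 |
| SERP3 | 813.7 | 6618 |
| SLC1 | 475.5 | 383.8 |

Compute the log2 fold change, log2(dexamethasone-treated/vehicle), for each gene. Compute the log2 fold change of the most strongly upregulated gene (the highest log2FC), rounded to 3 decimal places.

3.024

log2(753.3/11066) = -3.877  (ABCB1)
log2(41.86/107.7) = -1.363  (JUN4)
log2(6511/25107) = -1.947  (IL5)
log2(337.9/171.5) = 0.978  (ABCB4)
log2(109.7/133.1) = -0.279  (BCL1)
log2(236.4/1343) = -2.506  (VEGF1)
log2(6618/813.7) = 3.024  (SERP3)
log2(383.8/475.5) = -0.309  (SLC1)
SERP3 is most strongly upregulated.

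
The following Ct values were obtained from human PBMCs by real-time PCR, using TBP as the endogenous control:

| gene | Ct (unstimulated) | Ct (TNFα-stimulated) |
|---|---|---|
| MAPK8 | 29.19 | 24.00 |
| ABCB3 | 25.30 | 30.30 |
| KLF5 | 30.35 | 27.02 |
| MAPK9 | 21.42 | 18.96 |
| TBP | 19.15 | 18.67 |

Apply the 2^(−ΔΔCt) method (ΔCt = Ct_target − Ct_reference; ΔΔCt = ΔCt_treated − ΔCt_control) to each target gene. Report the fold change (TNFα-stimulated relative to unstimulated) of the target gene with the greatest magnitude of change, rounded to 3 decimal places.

0.022

MAPK8: ΔΔCt = (24.00−18.67) − (29.19−19.15) = 5.33 − 10.04 = -4.71; fold change = 2^4.71 = 26.173
ABCB3: ΔΔCt = (30.30−18.67) − (25.30−19.15) = 11.63 − 6.15 = 5.48; fold change = 2^-5.48 = 0.022
KLF5: ΔΔCt = (27.02−18.67) − (30.35−19.15) = 8.35 − 11.20 = -2.85; fold change = 2^2.85 = 7.210
MAPK9: ΔΔCt = (18.96−18.67) − (21.42−19.15) = 0.29 − 2.27 = -1.98; fold change = 2^1.98 = 3.945
ABCB3 has the largest |ΔΔCt| = 5.48.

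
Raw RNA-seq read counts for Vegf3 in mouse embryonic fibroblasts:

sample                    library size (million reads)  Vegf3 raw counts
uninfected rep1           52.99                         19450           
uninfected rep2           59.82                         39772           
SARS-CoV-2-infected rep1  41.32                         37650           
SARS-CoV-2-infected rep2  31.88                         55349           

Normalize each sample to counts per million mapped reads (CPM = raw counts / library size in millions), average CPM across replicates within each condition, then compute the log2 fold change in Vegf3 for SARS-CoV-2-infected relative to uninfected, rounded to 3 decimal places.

CPM(uninfected rep1) = 19450 / 52.99 = 367.0504
CPM(uninfected rep2) = 39772 / 59.82 = 664.8613
CPM(SARS-CoV-2-infected rep1) = 37650 / 41.32 = 911.1810
CPM(SARS-CoV-2-infected rep2) = 55349 / 31.88 = 1736.1669
mean CPM(uninfected) = 515.9558; mean CPM(SARS-CoV-2-infected) = 1323.6740
Fold change = 1323.6740 / 515.9558 = 2.56548
log2(2.56548) = 1.3592

1.359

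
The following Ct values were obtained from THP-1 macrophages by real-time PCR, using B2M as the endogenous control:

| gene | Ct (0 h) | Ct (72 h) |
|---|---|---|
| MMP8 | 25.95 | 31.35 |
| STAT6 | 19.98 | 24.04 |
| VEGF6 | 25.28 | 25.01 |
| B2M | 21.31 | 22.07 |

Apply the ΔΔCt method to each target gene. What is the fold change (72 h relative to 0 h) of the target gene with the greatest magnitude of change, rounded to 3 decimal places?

MMP8: ΔΔCt = (31.35−22.07) − (25.95−21.31) = 9.28 − 4.64 = 4.64; fold change = 2^-4.64 = 0.040
STAT6: ΔΔCt = (24.04−22.07) − (19.98−21.31) = 1.97 − (-1.33) = 3.30; fold change = 2^-3.30 = 0.102
VEGF6: ΔΔCt = (25.01−22.07) − (25.28−21.31) = 2.94 − 3.97 = -1.03; fold change = 2^1.03 = 2.042
MMP8 has the largest |ΔΔCt| = 4.64.

0.040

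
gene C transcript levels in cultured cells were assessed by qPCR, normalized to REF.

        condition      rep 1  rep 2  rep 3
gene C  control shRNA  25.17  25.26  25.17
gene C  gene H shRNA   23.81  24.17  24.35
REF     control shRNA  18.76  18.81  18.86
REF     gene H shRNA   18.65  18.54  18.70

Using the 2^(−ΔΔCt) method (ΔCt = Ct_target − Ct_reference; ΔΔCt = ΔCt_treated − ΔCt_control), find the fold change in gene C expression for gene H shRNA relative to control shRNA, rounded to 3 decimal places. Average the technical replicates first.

Mean Ct: gene C control shRNA 25.200; gene C gene H shRNA 24.110; REF control shRNA 18.810; REF gene H shRNA 18.630
ΔCt(control shRNA) = 25.200 − 18.810 = 6.390
ΔCt(gene H shRNA) = 24.110 − 18.630 = 5.480
ΔΔCt = 5.480 − 6.390 = -0.910
Fold change = 2^(−(-0.910)) = 2^0.910 = 1.8790

1.879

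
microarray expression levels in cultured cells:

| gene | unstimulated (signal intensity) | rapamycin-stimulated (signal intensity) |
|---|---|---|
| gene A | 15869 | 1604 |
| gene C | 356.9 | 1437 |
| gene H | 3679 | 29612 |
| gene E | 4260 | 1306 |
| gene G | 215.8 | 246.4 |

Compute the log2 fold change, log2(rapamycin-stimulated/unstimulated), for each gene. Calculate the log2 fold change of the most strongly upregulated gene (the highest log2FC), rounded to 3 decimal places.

3.009

log2(1604/15869) = -3.306  (gene A)
log2(1437/356.9) = 2.009  (gene C)
log2(29612/3679) = 3.009  (gene H)
log2(1306/4260) = -1.706  (gene E)
log2(246.4/215.8) = 0.191  (gene G)
gene H is most strongly upregulated.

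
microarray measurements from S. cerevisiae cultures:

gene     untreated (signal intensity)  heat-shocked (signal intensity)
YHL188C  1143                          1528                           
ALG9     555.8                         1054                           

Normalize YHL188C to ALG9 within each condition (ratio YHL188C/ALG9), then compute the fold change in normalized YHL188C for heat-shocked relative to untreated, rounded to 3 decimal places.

0.705

YHL188C/ALG9 (untreated) = 1143 / 555.8 = 2.0565
YHL188C/ALG9 (heat-shocked) = 1528 / 1054 = 1.4497
Fold change = 1.4497 / 2.0565 = 0.7049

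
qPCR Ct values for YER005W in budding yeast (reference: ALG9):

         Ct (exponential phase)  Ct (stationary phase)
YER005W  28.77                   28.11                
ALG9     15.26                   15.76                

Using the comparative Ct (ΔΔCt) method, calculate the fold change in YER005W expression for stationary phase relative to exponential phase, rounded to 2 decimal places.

2.23

ΔCt(exponential phase) = 28.770 − 15.260 = 13.510
ΔCt(stationary phase) = 28.110 − 15.760 = 12.350
ΔΔCt = 12.350 − 13.510 = -1.160
Fold change = 2^(−(-1.160)) = 2^1.160 = 2.235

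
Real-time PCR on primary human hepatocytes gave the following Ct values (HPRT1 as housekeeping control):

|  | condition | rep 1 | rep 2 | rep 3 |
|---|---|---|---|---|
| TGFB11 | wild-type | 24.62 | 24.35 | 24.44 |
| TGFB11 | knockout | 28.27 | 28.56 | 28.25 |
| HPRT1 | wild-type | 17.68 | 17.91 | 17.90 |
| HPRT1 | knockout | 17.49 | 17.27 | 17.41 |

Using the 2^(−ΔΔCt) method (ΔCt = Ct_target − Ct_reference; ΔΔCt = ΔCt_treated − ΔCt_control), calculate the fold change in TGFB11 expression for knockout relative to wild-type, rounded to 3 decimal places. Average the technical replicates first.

Mean Ct: TGFB11 wild-type 24.470; TGFB11 knockout 28.360; HPRT1 wild-type 17.830; HPRT1 knockout 17.390
ΔCt(wild-type) = 24.470 − 17.830 = 6.640
ΔCt(knockout) = 28.360 − 17.390 = 10.970
ΔΔCt = 10.970 − 6.640 = 4.330
Fold change = 2^(−4.330) = 0.0497

0.050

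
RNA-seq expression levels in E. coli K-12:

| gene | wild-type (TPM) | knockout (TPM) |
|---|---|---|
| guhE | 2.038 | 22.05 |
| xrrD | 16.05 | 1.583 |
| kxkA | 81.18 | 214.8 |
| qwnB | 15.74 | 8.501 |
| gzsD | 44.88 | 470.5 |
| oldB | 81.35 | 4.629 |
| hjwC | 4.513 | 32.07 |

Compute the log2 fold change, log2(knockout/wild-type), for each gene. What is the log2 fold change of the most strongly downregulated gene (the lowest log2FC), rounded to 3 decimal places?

log2(22.05/2.038) = 3.436  (guhE)
log2(1.583/16.05) = -3.342  (xrrD)
log2(214.8/81.18) = 1.404  (kxkA)
log2(8.501/15.74) = -0.889  (qwnB)
log2(470.5/44.88) = 3.390  (gzsD)
log2(4.629/81.35) = -4.135  (oldB)
log2(32.07/4.513) = 2.829  (hjwC)
oldB is most strongly downregulated.

-4.135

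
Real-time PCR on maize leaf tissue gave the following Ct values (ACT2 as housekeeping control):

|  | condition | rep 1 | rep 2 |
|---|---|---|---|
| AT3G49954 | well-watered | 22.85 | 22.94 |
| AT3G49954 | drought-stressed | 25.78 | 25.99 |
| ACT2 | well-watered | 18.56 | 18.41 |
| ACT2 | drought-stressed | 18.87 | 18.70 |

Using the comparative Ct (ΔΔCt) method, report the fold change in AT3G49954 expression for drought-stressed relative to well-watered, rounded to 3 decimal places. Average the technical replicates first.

Mean Ct: AT3G49954 well-watered 22.895; AT3G49954 drought-stressed 25.885; ACT2 well-watered 18.485; ACT2 drought-stressed 18.785
ΔCt(well-watered) = 22.895 − 18.485 = 4.410
ΔCt(drought-stressed) = 25.885 − 18.785 = 7.100
ΔΔCt = 7.100 − 4.410 = 2.690
Fold change = 2^(−2.690) = 0.1550

0.155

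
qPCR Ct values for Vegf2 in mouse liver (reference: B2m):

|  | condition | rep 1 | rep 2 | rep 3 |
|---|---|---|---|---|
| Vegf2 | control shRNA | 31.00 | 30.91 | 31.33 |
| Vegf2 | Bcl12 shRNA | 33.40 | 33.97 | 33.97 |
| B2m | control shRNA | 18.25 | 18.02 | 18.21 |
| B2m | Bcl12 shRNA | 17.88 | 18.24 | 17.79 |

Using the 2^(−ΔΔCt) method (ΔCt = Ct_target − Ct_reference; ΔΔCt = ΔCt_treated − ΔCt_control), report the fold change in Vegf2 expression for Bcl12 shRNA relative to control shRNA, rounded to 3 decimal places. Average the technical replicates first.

0.135

Mean Ct: Vegf2 control shRNA 31.080; Vegf2 Bcl12 shRNA 33.780; B2m control shRNA 18.160; B2m Bcl12 shRNA 17.970
ΔCt(control shRNA) = 31.080 − 18.160 = 12.920
ΔCt(Bcl12 shRNA) = 33.780 − 17.970 = 15.810
ΔΔCt = 15.810 − 12.920 = 2.890
Fold change = 2^(−2.890) = 0.1349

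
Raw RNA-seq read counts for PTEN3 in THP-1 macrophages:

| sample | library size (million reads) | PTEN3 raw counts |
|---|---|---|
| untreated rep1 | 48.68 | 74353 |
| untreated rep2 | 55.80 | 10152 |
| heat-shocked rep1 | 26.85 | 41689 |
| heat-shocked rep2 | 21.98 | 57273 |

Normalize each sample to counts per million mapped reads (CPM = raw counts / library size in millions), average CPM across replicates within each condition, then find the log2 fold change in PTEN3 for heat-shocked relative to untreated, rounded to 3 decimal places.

1.283

CPM(untreated rep1) = 74353 / 48.68 = 1527.3829
CPM(untreated rep2) = 10152 / 55.80 = 181.9355
CPM(heat-shocked rep1) = 41689 / 26.85 = 1552.6629
CPM(heat-shocked rep2) = 57273 / 21.98 = 2605.6870
mean CPM(untreated) = 854.6592; mean CPM(heat-shocked) = 2079.1750
Fold change = 2079.1750 / 854.6592 = 2.43275
log2(2.43275) = 1.2826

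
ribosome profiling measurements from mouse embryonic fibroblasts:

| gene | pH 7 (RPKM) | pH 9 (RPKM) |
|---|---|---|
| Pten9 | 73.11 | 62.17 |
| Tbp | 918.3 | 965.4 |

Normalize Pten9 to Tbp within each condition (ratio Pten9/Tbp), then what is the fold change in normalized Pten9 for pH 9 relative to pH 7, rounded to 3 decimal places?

Pten9/Tbp (pH 7) = 73.11 / 918.3 = 0.079615
Pten9/Tbp (pH 9) = 62.17 / 965.4 = 0.064398
Fold change = 0.064398 / 0.079615 = 0.8089

0.809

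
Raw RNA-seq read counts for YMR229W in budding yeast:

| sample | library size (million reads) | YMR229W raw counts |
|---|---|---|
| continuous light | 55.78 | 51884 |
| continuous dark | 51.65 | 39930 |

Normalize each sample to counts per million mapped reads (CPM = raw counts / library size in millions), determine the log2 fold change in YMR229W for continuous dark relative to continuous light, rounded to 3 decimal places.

CPM(continuous light) = 51884 / 55.78 = 930.1542
CPM(continuous dark) = 39930 / 51.65 = 773.0881
Fold change = 773.0881 / 930.1542 = 0.83114
log2(0.83114) = -0.2668

-0.267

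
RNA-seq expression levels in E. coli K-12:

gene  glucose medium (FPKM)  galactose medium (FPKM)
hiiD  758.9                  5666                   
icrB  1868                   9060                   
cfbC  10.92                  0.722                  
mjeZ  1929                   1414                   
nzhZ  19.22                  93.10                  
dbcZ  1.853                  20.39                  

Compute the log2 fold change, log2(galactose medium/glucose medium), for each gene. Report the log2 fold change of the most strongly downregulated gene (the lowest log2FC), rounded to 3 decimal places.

log2(5666/758.9) = 2.900  (hiiD)
log2(9060/1868) = 2.278  (icrB)
log2(0.722/10.92) = -3.919  (cfbC)
log2(1414/1929) = -0.448  (mjeZ)
log2(93.10/19.22) = 2.276  (nzhZ)
log2(20.39/1.853) = 3.460  (dbcZ)
cfbC is most strongly downregulated.

-3.919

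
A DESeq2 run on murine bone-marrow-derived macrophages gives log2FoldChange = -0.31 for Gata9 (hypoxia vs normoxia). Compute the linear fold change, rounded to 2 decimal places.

Fold change = 2^(-0.31) = 0.807

0.81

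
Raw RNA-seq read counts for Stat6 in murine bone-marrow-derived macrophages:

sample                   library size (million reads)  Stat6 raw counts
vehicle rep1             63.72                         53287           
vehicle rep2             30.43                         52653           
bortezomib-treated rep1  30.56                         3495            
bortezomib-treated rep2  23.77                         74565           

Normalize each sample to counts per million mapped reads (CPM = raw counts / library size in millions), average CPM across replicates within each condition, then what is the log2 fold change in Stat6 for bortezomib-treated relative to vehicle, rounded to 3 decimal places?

CPM(vehicle rep1) = 53287 / 63.72 = 836.2680
CPM(vehicle rep2) = 52653 / 30.43 = 1730.2990
CPM(bortezomib-treated rep1) = 3495 / 30.56 = 114.3652
CPM(bortezomib-treated rep2) = 74565 / 23.77 = 3136.9373
mean CPM(vehicle) = 1283.2835; mean CPM(bortezomib-treated) = 1625.6512
Fold change = 1625.6512 / 1283.2835 = 1.26679
log2(1.26679) = 0.3412

0.341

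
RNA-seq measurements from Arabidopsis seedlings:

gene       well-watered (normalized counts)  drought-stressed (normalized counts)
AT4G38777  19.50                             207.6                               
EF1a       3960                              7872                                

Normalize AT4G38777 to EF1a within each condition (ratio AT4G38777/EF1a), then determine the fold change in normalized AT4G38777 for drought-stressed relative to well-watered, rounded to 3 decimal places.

AT4G38777/EF1a (well-watered) = 19.50 / 3960 = 0.0049242
AT4G38777/EF1a (drought-stressed) = 207.6 / 7872 = 0.026372
Fold change = 0.026372 / 0.0049242 = 5.3555

5.356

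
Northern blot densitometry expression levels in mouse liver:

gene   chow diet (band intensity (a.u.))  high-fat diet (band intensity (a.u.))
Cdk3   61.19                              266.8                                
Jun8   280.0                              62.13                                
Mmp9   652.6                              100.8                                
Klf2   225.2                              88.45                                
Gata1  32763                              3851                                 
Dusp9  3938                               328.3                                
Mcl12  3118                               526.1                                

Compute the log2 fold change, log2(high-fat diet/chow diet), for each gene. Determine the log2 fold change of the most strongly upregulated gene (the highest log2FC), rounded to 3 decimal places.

2.124

log2(266.8/61.19) = 2.124  (Cdk3)
log2(62.13/280.0) = -2.172  (Jun8)
log2(100.8/652.6) = -2.695  (Mmp9)
log2(88.45/225.2) = -1.348  (Klf2)
log2(3851/32763) = -3.089  (Gata1)
log2(328.3/3938) = -3.584  (Dusp9)
log2(526.1/3118) = -2.567  (Mcl12)
Cdk3 is most strongly upregulated.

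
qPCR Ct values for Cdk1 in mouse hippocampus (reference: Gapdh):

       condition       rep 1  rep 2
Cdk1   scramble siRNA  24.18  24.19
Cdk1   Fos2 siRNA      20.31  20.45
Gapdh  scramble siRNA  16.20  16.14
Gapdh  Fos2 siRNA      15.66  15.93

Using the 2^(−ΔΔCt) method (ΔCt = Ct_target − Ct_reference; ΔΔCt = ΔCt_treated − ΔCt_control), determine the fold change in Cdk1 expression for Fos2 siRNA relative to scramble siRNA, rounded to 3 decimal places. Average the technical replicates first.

Mean Ct: Cdk1 scramble siRNA 24.185; Cdk1 Fos2 siRNA 20.380; Gapdh scramble siRNA 16.170; Gapdh Fos2 siRNA 15.795
ΔCt(scramble siRNA) = 24.185 − 16.170 = 8.015
ΔCt(Fos2 siRNA) = 20.380 − 15.795 = 4.585
ΔΔCt = 4.585 − 8.015 = -3.430
Fold change = 2^(−(-3.430)) = 2^3.430 = 10.7779

10.778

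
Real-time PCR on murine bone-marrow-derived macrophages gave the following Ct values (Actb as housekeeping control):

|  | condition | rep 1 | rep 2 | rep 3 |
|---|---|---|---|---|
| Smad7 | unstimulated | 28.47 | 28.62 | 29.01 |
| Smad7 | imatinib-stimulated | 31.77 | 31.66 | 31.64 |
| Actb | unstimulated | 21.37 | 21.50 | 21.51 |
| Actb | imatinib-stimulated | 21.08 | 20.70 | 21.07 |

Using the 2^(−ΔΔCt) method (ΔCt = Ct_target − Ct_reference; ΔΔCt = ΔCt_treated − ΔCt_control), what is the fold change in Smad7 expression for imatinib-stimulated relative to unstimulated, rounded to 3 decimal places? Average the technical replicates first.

Mean Ct: Smad7 unstimulated 28.700; Smad7 imatinib-stimulated 31.690; Actb unstimulated 21.460; Actb imatinib-stimulated 20.950
ΔCt(unstimulated) = 28.700 − 21.460 = 7.240
ΔCt(imatinib-stimulated) = 31.690 − 20.950 = 10.740
ΔΔCt = 10.740 − 7.240 = 3.500
Fold change = 2^(−3.500) = 0.0884

0.088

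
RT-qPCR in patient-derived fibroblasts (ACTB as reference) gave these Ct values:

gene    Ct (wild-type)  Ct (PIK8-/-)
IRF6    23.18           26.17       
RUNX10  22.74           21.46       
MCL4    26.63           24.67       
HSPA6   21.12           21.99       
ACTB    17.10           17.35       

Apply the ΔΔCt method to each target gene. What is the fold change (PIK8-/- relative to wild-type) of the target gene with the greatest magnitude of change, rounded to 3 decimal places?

IRF6: ΔΔCt = (26.17−17.35) − (23.18−17.10) = 8.82 − 6.08 = 2.74; fold change = 2^-2.74 = 0.150
RUNX10: ΔΔCt = (21.46−17.35) − (22.74−17.10) = 4.11 − 5.64 = -1.53; fold change = 2^1.53 = 2.888
MCL4: ΔΔCt = (24.67−17.35) − (26.63−17.10) = 7.32 − 9.53 = -2.21; fold change = 2^2.21 = 4.627
HSPA6: ΔΔCt = (21.99−17.35) − (21.12−17.10) = 4.64 − 4.02 = 0.62; fold change = 2^-0.62 = 0.651
IRF6 has the largest |ΔΔCt| = 2.74.

0.150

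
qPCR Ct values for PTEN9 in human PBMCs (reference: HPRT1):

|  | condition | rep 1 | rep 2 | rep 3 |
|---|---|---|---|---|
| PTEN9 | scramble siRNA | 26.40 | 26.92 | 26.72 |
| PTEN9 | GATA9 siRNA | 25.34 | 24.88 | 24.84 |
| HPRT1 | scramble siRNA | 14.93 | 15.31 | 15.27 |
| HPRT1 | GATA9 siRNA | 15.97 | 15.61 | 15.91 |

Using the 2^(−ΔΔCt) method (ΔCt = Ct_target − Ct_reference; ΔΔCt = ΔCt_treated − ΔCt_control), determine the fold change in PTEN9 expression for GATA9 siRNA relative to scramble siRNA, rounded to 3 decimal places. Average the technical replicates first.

Mean Ct: PTEN9 scramble siRNA 26.680; PTEN9 GATA9 siRNA 25.020; HPRT1 scramble siRNA 15.170; HPRT1 GATA9 siRNA 15.830
ΔCt(scramble siRNA) = 26.680 − 15.170 = 11.510
ΔCt(GATA9 siRNA) = 25.020 − 15.830 = 9.190
ΔΔCt = 9.190 − 11.510 = -2.320
Fold change = 2^(−(-2.320)) = 2^2.320 = 4.9933

4.993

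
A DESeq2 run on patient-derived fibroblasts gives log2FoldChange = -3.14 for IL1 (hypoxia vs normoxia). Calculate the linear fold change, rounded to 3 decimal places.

0.113

Fold change = 2^(-3.14) = 0.1134
That is, IL1 drops to 11.3% of the normoxia level.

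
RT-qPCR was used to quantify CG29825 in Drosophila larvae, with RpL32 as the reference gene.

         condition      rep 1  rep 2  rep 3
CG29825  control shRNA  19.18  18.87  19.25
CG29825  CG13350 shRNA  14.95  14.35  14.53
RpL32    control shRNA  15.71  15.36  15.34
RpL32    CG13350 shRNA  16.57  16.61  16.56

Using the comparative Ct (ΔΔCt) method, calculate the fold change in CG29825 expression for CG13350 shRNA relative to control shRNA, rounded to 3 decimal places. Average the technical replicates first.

Mean Ct: CG29825 control shRNA 19.100; CG29825 CG13350 shRNA 14.610; RpL32 control shRNA 15.470; RpL32 CG13350 shRNA 16.580
ΔCt(control shRNA) = 19.100 − 15.470 = 3.630
ΔCt(CG13350 shRNA) = 14.610 − 16.580 = -1.970
ΔΔCt = -1.970 − 3.630 = -5.600
Fold change = 2^(−(-5.600)) = 2^5.600 = 48.5029

48.503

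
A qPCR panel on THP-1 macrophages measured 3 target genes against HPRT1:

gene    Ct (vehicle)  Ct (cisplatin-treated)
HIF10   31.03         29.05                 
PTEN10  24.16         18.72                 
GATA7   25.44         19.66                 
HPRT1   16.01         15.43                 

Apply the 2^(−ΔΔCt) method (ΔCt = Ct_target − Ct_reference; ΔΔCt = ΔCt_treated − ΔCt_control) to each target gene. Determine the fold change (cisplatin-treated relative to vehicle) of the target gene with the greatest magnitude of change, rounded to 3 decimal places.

36.758

HIF10: ΔΔCt = (29.05−15.43) − (31.03−16.01) = 13.62 − 15.02 = -1.40; fold change = 2^1.40 = 2.639
PTEN10: ΔΔCt = (18.72−15.43) − (24.16−16.01) = 3.29 − 8.15 = -4.86; fold change = 2^4.86 = 29.041
GATA7: ΔΔCt = (19.66−15.43) − (25.44−16.01) = 4.23 − 9.43 = -5.20; fold change = 2^5.20 = 36.758
GATA7 has the largest |ΔΔCt| = 5.20.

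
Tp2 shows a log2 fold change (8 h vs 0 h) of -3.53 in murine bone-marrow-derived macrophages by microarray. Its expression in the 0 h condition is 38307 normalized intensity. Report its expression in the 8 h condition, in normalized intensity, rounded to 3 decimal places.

3316.212

Fold change = 2^(-3.53) = 0.0866
8 h expression = 38307 × 0.0866 = 3316.212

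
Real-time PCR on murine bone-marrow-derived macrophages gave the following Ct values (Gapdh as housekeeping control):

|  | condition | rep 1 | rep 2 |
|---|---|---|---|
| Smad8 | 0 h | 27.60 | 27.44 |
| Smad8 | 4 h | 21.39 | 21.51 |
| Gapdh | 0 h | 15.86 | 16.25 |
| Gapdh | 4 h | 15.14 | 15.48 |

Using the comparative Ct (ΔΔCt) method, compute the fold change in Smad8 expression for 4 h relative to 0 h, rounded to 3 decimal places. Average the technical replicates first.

Mean Ct: Smad8 0 h 27.520; Smad8 4 h 21.450; Gapdh 0 h 16.055; Gapdh 4 h 15.310
ΔCt(0 h) = 27.520 − 16.055 = 11.465
ΔCt(4 h) = 21.450 − 15.310 = 6.140
ΔΔCt = 6.140 − 11.465 = -5.325
Fold change = 2^(−(-5.325)) = 2^5.325 = 40.0853

40.085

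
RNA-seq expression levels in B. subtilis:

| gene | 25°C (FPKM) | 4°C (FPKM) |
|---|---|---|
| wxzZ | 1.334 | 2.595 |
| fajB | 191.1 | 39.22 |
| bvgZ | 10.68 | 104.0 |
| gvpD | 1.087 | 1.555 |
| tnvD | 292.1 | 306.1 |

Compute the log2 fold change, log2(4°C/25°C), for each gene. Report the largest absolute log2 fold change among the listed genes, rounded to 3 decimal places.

log2(2.595/1.334) = 0.960  (wxzZ)
log2(39.22/191.1) = -2.285  (fajB)
log2(104.0/10.68) = 3.284  (bvgZ)
log2(1.555/1.087) = 0.517  (gvpD)
log2(306.1/292.1) = 0.068  (tnvD)
The largest magnitude belongs to bvgZ.

3.284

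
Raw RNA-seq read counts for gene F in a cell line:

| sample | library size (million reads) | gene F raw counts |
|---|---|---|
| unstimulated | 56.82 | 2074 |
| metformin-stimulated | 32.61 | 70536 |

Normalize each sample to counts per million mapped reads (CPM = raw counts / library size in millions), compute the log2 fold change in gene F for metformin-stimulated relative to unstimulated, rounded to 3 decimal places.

5.889

CPM(unstimulated) = 2074 / 56.82 = 36.5012
CPM(metformin-stimulated) = 70536 / 32.61 = 2163.0175
Fold change = 2163.0175 / 36.5012 = 59.25875
log2(59.25875) = 5.8890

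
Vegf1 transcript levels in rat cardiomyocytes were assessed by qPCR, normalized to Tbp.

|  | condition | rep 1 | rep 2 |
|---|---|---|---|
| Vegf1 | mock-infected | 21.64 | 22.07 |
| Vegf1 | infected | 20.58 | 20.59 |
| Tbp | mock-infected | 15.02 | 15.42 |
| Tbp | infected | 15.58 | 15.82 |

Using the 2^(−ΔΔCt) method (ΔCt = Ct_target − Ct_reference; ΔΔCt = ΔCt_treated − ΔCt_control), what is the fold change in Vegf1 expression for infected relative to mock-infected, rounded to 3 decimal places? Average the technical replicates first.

3.364

Mean Ct: Vegf1 mock-infected 21.855; Vegf1 infected 20.585; Tbp mock-infected 15.220; Tbp infected 15.700
ΔCt(mock-infected) = 21.855 − 15.220 = 6.635
ΔCt(infected) = 20.585 − 15.700 = 4.885
ΔΔCt = 4.885 − 6.635 = -1.750
Fold change = 2^(−(-1.750)) = 2^1.750 = 3.3636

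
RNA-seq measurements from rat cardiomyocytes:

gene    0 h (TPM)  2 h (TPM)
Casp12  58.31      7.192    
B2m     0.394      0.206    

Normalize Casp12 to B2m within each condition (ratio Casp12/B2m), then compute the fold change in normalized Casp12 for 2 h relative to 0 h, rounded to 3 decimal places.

0.236

Casp12/B2m (0 h) = 58.31 / 0.394 = 147.99
Casp12/B2m (2 h) = 7.192 / 0.206 = 34.913
Fold change = 34.913 / 147.99 = 0.2359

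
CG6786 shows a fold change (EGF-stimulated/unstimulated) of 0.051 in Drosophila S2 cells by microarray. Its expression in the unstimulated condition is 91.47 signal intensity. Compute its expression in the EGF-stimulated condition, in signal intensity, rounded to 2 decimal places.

EGF-stimulated expression = 91.47 × 0.051 = 4.66

4.66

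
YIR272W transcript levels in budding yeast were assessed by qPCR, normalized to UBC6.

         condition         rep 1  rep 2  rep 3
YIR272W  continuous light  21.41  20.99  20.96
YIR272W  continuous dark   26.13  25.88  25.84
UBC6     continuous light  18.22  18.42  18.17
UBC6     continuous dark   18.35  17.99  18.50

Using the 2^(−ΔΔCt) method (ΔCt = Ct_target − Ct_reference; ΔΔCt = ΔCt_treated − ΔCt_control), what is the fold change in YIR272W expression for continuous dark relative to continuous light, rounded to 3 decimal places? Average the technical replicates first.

0.035

Mean Ct: YIR272W continuous light 21.120; YIR272W continuous dark 25.950; UBC6 continuous light 18.270; UBC6 continuous dark 18.280
ΔCt(continuous light) = 21.120 − 18.270 = 2.850
ΔCt(continuous dark) = 25.950 − 18.280 = 7.670
ΔΔCt = 7.670 − 2.850 = 4.820
Fold change = 2^(−4.820) = 0.0354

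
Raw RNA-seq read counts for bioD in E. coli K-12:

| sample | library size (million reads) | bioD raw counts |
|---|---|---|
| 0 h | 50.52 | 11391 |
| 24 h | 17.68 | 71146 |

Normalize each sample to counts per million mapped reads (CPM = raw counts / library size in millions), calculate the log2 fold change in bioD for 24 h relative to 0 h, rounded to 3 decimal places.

4.158

CPM(0 h) = 11391 / 50.52 = 225.4751
CPM(24 h) = 71146 / 17.68 = 4024.0950
Fold change = 4024.0950 / 225.4751 = 17.84718
log2(17.84718) = 4.1576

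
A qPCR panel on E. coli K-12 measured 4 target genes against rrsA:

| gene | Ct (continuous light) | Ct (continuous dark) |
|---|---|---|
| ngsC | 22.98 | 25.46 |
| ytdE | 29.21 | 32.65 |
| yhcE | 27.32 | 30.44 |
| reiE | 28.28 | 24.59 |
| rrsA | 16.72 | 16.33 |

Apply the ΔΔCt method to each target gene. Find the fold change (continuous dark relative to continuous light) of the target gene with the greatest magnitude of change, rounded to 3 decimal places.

ngsC: ΔΔCt = (25.46−16.33) − (22.98−16.72) = 9.13 − 6.26 = 2.87; fold change = 2^-2.87 = 0.137
ytdE: ΔΔCt = (32.65−16.33) − (29.21−16.72) = 16.32 − 12.49 = 3.83; fold change = 2^-3.83 = 0.070
yhcE: ΔΔCt = (30.44−16.33) − (27.32−16.72) = 14.11 − 10.60 = 3.51; fold change = 2^-3.51 = 0.088
reiE: ΔΔCt = (24.59−16.33) − (28.28−16.72) = 8.26 − 11.56 = -3.30; fold change = 2^3.30 = 9.849
ytdE has the largest |ΔΔCt| = 3.83.

0.070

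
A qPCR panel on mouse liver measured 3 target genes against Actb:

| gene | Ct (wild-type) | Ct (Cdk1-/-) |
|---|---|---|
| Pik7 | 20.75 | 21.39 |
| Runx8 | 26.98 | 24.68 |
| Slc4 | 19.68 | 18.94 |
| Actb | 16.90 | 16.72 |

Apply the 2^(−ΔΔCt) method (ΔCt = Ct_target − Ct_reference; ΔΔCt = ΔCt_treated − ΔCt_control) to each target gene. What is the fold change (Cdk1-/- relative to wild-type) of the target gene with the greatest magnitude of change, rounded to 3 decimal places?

4.347

Pik7: ΔΔCt = (21.39−16.72) − (20.75−16.90) = 4.67 − 3.85 = 0.82; fold change = 2^-0.82 = 0.566
Runx8: ΔΔCt = (24.68−16.72) − (26.98−16.90) = 7.96 − 10.08 = -2.12; fold change = 2^2.12 = 4.347
Slc4: ΔΔCt = (18.94−16.72) − (19.68−16.90) = 2.22 − 2.78 = -0.56; fold change = 2^0.56 = 1.474
Runx8 has the largest |ΔΔCt| = 2.12.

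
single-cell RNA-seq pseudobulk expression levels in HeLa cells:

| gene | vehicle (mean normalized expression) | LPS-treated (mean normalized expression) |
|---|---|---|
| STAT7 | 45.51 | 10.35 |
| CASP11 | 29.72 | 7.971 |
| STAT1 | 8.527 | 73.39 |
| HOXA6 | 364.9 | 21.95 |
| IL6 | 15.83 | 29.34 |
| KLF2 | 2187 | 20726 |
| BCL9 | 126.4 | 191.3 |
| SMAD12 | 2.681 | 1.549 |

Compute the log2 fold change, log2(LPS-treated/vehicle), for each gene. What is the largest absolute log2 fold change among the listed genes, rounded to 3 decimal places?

4.055

log2(10.35/45.51) = -2.137  (STAT7)
log2(7.971/29.72) = -1.899  (CASP11)
log2(73.39/8.527) = 3.105  (STAT1)
log2(21.95/364.9) = -4.055  (HOXA6)
log2(29.34/15.83) = 0.890  (IL6)
log2(20726/2187) = 3.244  (KLF2)
log2(191.3/126.4) = 0.598  (BCL9)
log2(1.549/2.681) = -0.791  (SMAD12)
The largest magnitude belongs to HOXA6.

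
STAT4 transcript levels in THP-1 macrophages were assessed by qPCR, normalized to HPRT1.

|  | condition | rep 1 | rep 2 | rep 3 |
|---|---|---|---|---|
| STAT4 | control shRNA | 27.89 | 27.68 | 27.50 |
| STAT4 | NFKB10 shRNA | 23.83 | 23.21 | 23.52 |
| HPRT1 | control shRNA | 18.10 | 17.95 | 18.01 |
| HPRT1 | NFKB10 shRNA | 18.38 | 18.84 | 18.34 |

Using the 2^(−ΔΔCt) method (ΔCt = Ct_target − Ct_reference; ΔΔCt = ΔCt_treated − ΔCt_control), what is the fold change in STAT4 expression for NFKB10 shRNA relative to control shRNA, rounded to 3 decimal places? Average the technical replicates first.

Mean Ct: STAT4 control shRNA 27.690; STAT4 NFKB10 shRNA 23.520; HPRT1 control shRNA 18.020; HPRT1 NFKB10 shRNA 18.520
ΔCt(control shRNA) = 27.690 − 18.020 = 9.670
ΔCt(NFKB10 shRNA) = 23.520 − 18.520 = 5.000
ΔΔCt = 5.000 − 9.670 = -4.670
Fold change = 2^(−(-4.670)) = 2^4.670 = 25.4572

25.457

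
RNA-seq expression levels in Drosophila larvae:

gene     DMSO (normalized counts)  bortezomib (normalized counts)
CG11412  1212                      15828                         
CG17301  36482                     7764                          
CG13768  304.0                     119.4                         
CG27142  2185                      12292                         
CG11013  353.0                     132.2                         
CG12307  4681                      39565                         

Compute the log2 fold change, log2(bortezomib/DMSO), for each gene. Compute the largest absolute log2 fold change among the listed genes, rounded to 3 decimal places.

log2(15828/1212) = 3.707  (CG11412)
log2(7764/36482) = -2.232  (CG17301)
log2(119.4/304.0) = -1.348  (CG13768)
log2(12292/2185) = 2.492  (CG27142)
log2(132.2/353.0) = -1.417  (CG11013)
log2(39565/4681) = 3.079  (CG12307)
The largest magnitude belongs to CG11412.

3.707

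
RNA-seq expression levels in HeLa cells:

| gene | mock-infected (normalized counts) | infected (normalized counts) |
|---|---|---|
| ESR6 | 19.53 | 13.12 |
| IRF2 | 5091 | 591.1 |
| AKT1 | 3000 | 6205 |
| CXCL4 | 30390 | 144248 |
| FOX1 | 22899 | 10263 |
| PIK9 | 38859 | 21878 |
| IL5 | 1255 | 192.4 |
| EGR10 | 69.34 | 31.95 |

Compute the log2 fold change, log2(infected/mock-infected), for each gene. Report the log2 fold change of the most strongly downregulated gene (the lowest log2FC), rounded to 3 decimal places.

-3.106

log2(13.12/19.53) = -0.574  (ESR6)
log2(591.1/5091) = -3.106  (IRF2)
log2(6205/3000) = 1.048  (AKT1)
log2(144248/30390) = 2.247  (CXCL4)
log2(10263/22899) = -1.158  (FOX1)
log2(21878/38859) = -0.829  (PIK9)
log2(192.4/1255) = -2.706  (IL5)
log2(31.95/69.34) = -1.118  (EGR10)
IRF2 is most strongly downregulated.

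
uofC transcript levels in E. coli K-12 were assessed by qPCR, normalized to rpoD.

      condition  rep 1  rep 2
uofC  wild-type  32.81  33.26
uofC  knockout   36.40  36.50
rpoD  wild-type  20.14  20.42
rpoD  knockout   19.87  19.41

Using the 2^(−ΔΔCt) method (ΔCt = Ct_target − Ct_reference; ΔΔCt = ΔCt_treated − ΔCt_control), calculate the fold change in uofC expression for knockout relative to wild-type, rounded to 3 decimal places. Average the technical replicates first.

Mean Ct: uofC wild-type 33.035; uofC knockout 36.450; rpoD wild-type 20.280; rpoD knockout 19.640
ΔCt(wild-type) = 33.035 − 20.280 = 12.755
ΔCt(knockout) = 36.450 − 19.640 = 16.810
ΔΔCt = 16.810 − 12.755 = 4.055
Fold change = 2^(−4.055) = 0.0602

0.060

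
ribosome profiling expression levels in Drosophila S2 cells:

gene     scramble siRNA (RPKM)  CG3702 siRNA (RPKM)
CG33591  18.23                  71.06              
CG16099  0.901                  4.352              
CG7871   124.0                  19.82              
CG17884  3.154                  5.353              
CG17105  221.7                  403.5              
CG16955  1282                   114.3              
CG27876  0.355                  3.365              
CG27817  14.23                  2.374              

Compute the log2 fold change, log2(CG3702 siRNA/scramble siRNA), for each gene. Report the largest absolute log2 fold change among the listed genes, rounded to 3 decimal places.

3.487

log2(71.06/18.23) = 1.963  (CG33591)
log2(4.352/0.901) = 2.272  (CG16099)
log2(19.82/124.0) = -2.645  (CG7871)
log2(5.353/3.154) = 0.763  (CG17884)
log2(403.5/221.7) = 0.864  (CG17105)
log2(114.3/1282) = -3.487  (CG16955)
log2(3.365/0.355) = 3.245  (CG27876)
log2(2.374/14.23) = -2.584  (CG27817)
The largest magnitude belongs to CG16955.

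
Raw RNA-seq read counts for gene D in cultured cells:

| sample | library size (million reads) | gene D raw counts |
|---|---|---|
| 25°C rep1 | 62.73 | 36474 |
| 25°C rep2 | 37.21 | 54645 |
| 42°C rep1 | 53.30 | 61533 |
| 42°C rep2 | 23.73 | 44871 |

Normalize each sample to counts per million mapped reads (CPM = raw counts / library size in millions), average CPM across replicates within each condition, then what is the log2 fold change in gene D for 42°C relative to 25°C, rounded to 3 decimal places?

0.571

CPM(25°C rep1) = 36474 / 62.73 = 581.4443
CPM(25°C rep2) = 54645 / 37.21 = 1468.5568
CPM(42°C rep1) = 61533 / 53.30 = 1154.4653
CPM(42°C rep2) = 44871 / 23.73 = 1890.8976
mean CPM(25°C) = 1025.0006; mean CPM(42°C) = 1522.6814
Fold change = 1522.6814 / 1025.0006 = 1.48554
log2(1.48554) = 0.5710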